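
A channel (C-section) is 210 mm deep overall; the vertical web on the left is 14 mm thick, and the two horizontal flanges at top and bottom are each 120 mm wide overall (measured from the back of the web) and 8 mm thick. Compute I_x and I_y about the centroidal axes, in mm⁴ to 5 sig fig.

I_x ≈ 2.8114 × 10⁷ mm⁴, I_y ≈ 5.5080 × 10⁶ mm⁴

Treat the section as a set of non-overlapping primitives; coordinates are from the bounding-box lower-left.
Web: 14 × 210, A = 2 940 mm², y = 105 mm, Ī = 10 804 500 mm⁴.
Top flange (beyond web): 106 × 8, A = 848 mm², y = 206 mm, Ī = 4522.667 mm⁴.
Bottom flange (beyond web): 106 × 8, A = 848 mm², y = 4 mm, Ī = 4522.667 mm⁴.
By symmetry the centroid is at mid-height, ȳ = 105 mm.
Transfer each piece to the centroidal x-axis using Ī + A·d² with d = y − 105:
  web: d = 0 mm → contributes +10 804 500 mm⁴
  top flange (beyond web): d = 101 mm → contributes +8 654 971 mm⁴
  bottom flange (beyond web): d = -101 mm → contributes +8 654 971 mm⁴
Total I = 28 114 441 mm⁴.
For the y-axis: x̄ = 28.94996 mm.
Repeating about the centroidal y-axis gives I_y = 5 508 014 mm⁴.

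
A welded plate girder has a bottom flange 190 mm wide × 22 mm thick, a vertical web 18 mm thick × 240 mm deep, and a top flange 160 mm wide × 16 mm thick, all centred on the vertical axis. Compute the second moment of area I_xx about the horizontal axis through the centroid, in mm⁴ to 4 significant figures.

I_xx ≈ 1.303 × 10⁸ mm⁴

Decompose the section into non-overlapping parts with the origin at the bottom-left of its bounding rectangle.
Bottom plate: 190 × 22, A = 4 180 mm², y = 11 mm, Ī = 168 593 mm⁴.
Web plate: 18 × 240, A = 4 320 mm², y = 142 mm, Ī = 20 736 000 mm⁴.
Top plate: 160 × 16, A = 2 560 mm², y = 270 mm, Ī = 54613.3 mm⁴.
Centroid: ȳ = ΣA·y / ΣA = 122.118 mm.
Transfer each piece to the horizontal axis through the centroid using Ī + A·d² with d = y − 122.118:
  bottom plate: d = -111.118 mm → contributes +51 779 504 mm⁴
  web plate: d = 19.8825 mm → contributes +22 443 749 mm⁴
  top plate: d = 147.882 mm → contributes +56 039 821 mm⁴
Total I = 130 263 074 mm⁴.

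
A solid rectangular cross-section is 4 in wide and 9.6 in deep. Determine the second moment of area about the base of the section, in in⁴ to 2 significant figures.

The section: 4 × 9.6, A = 38.4 in², y = 4.8 in, Ī = 294.9 in⁴.
Transfer it to a horizontal axis along the bottom face using Ī + A·d² with d = y − 0:
  the section: d = 4.8 in → contributes +1 180 in⁴
Total I = 1 180 in⁴.

I_base ≈ 1200 in⁴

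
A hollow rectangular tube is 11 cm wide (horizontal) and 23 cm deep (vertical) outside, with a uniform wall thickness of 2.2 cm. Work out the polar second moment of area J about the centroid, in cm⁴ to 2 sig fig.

J ≈ 9700 cm⁴

Break the section into simple shapes (no overlaps), measuring from the bottom-left corner of the bounding box.
Outer rectangle: 11 × 23, A = 253 cm², y = 11.5 cm, Ī = 11 153 cm⁴.
Inner void (subtracted): 6.6 × 18.6, A = 122.8 cm², y = 11.5 cm, Ī = 3 539 cm⁴.
By symmetry the centroid is at mid-height, ȳ = 11.5 cm.
All pieces are centred on the centroidal x-axis, so I = ΣĪ (holes subtracted) = 7 614 cm⁴.
Repeating about the centroidal y-axis gives I_y = 2 105 cm⁴.
Polar second moment: J = I_x + I_y = 9 719 cm⁴.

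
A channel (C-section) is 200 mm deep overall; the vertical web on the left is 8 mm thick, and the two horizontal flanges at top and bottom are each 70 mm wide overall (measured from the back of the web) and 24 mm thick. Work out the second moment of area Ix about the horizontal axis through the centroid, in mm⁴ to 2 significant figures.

Break the section into simple shapes (no overlaps), measuring from the bottom-left corner of the bounding box.
Web: 8 × 200, A = 1 600 mm², y = 100 mm, Ī = 5 333 333 mm⁴.
Top flange (beyond web): 62 × 24, A = 1 488 mm², y = 188 mm, Ī = 71 424 mm⁴.
Bottom flange (beyond web): 62 × 24, A = 1 488 mm², y = 12 mm, Ī = 71 424 mm⁴.
By symmetry the centroid is at mid-height, ȳ = 100 mm.
Transfer each piece to the horizontal axis through the centroid using Ī + A·d² with d = y − 100:
  web: d = 0 mm → contributes +5 333 333 mm⁴
  top flange (beyond web): d = 88 mm → contributes +11 594 496 mm⁴
  bottom flange (beyond web): d = -88 mm → contributes +11 594 496 mm⁴
Total I = 28 522 325 mm⁴.

Ix ≈ 2.9 × 10⁷ mm⁴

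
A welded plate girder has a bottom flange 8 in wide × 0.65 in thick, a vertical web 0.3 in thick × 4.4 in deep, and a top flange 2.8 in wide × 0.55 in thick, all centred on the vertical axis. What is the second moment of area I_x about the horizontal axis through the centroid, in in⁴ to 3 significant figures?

I_x ≈ 34.2 in⁴

Decompose the section into non-overlapping parts with the origin at the bottom-left of its bounding rectangle.
Bottom plate: 8 × 0.65, A = 5.2 in², y = 0.325 in, Ī = 0.18308 in⁴.
Web plate: 0.3 × 4.4, A = 1.32 in², y = 2.85 in, Ī = 2.1296 in⁴.
Top plate: 2.8 × 0.55, A = 1.54 in², y = 5.325 in, Ī = 0.038821 in⁴.
Centroid: ȳ = ΣA·y / ΣA = 1.6939 in.
Transfer each piece to the horizontal axis through the centroid using Ī + A·d² with d = y − 1.6939:
  bottom plate: d = -1.3689 in → contributes +9.9267 in⁴
  web plate: d = 1.1561 in → contributes +3.894 in⁴
  top plate: d = 3.6311 in → contributes +20.344 in⁴
Total I = 34.165 in⁴.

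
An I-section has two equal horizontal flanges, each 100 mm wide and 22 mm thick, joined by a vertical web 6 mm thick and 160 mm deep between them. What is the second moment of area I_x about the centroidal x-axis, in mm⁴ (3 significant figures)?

I_x ≈ 3.87 × 10⁷ mm⁴

Split into non-overlapping primitives; take the origin at the lower-left of the bounding box.
Bottom flange: 100 × 22, A = 2 200 mm², y = 11 mm, Ī = 88 733 mm⁴.
Web: 6 × 160, A = 960 mm², y = 102 mm, Ī = 2 048 000 mm⁴.
Top flange: 100 × 22, A = 2 200 mm², y = 193 mm, Ī = 88 733 mm⁴.
By symmetry the centroid is at mid-height, ȳ = 102 mm.
Transfer each piece to the centroidal x-axis using Ī + A·d² with d = y − 102:
  bottom flange: d = -91 mm → contributes +18 306 933 mm⁴
  web: d = 0 mm → contributes +2 048 000 mm⁴
  top flange: d = 91 mm → contributes +18 306 933 mm⁴
Total I = 38 661 867 mm⁴.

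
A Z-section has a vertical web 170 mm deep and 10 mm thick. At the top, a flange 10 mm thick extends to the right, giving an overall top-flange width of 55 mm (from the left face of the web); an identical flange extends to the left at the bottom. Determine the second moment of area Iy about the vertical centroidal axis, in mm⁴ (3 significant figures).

Iy ≈ 8.47 × 10⁵ mm⁴

Split into non-overlapping primitives; take the origin at the lower-left of the bounding box.
Web: 10 × 170, A = 1 700 mm², x = 50 mm, Ī = 14 167 mm⁴.
Top flange (beyond web): 45 × 10, A = 450 mm², x = 77.5 mm, Ī = 75 938 mm⁴.
Bottom flange (beyond web): 45 × 10, A = 450 mm², x = 22.5 mm, Ī = 75 938 mm⁴.
Centroid: x̄ = ΣA·x / ΣA = 50 mm.
Transfer each piece to the vertical centroidal axis using Ī + A·d² with d = x − 50:
  web: d = 0 mm → contributes +14 167 mm⁴
  top flange (beyond web): d = 27.5 mm → contributes +416 250 mm⁴
  bottom flange (beyond web): d = -27.5 mm → contributes +416 250 mm⁴
Total I = 846 667 mm⁴.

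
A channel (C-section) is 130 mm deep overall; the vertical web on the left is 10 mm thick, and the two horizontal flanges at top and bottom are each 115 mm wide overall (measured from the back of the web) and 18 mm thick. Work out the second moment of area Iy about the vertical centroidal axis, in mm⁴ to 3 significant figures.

Iy ≈ 6.68 × 10⁶ mm⁴

Treat the section as a set of non-overlapping primitives; coordinates are from the bounding-box lower-left.
Web: 10 × 130, A = 1 300 mm², x = 5 mm, Ī = 10 833 mm⁴.
Top flange (beyond web): 105 × 18, A = 1 890 mm², x = 62.5 mm, Ī = 1 736 438 mm⁴.
Bottom flange (beyond web): 105 × 18, A = 1 890 mm², x = 62.5 mm, Ī = 1 736 438 mm⁴.
Centroid: x̄ = ΣA·x / ΣA = 47.785 mm.
Transfer each piece to the vertical centroidal axis using Ī + A·d² with d = x − 47.785:
  web: d = -42.785 mm → contributes +2 390 605 mm⁴
  top flange (beyond web): d = 14.715 mm → contributes +2 145 657 mm⁴
  bottom flange (beyond web): d = 14.715 mm → contributes +2 145 657 mm⁴
Total I = 6 681 919 mm⁴.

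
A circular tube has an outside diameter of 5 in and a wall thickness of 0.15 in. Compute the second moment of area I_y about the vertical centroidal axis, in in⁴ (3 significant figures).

I_y ≈ 6.73 in⁴

Treat the section as a set of non-overlapping primitives; coordinates are from the bounding-box lower-left.
Outer circle: ⌀5, A = 19.635 in², x = 2.5 in, Ī = 30.68 in⁴.
Bore (subtracted): ⌀4.7, A = 17.349 in², x = 2.5 in, Ī = 23.953 in⁴.
By symmetry the centroid is at mid-width, x̄ = 2.5 in.
All pieces are centred on the vertical centroidal axis, so I = ΣĪ (holes subtracted) = 6.7265 in⁴.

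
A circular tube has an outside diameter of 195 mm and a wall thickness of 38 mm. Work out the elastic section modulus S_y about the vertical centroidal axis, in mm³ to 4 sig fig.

S_y ≈ 6.270 × 10⁵ mm³

Break the section into simple shapes (no overlaps), measuring from the bottom-left corner of the bounding box.
Outer circle: ⌀195, A = 29864.8 mm², x = 97.5 mm, Ī = 70 975 481 mm⁴.
Bore (subtracted): ⌀119, A = 11 122 mm², x = 97.5 mm, Ī = 9 843 686 mm⁴.
By symmetry the centroid is at mid-width, x̄ = 97.5 mm.
All pieces are centred on the vertical centroidal axis, so I = ΣĪ (holes subtracted) = 61 131 795 mm⁴.
Extreme fibre distance c = 97.5 mm; S = I/c = 626 993 mm³.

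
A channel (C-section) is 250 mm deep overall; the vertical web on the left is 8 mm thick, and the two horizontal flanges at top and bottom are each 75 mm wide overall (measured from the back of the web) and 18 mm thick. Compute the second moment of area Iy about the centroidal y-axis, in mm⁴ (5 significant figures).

Treat the section as a set of non-overlapping primitives; coordinates are from the bounding-box lower-left.
Web: 8 × 250, A = 2 000 mm², x = 4 mm, Ī = 10666.67 mm⁴.
Top flange (beyond web): 67 × 18, A = 1 206 mm², x = 41.5 mm, Ī = 451144.5 mm⁴.
Bottom flange (beyond web): 67 × 18, A = 1 206 mm², x = 41.5 mm, Ī = 451144.5 mm⁴.
Centroid: x̄ = ΣA·x / ΣA = 24.50091 mm.
Transfer each piece to the centroidal y-axis using Ī + A·d² with d = x − 24.50091:
  web: d = -20.50091 mm → contributes +851 241 mm⁴
  top flange (beyond web): d = 16.99909 mm → contributes +799641.3 mm⁴
  bottom flange (beyond web): d = 16.99909 mm → contributes +799641.3 mm⁴
Total I = 2 450 524 mm⁴.

Iy ≈ 2.4505 × 10⁶ mm⁴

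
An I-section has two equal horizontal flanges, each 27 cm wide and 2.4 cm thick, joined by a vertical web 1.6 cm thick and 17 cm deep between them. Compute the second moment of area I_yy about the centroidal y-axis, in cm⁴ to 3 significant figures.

I_yy ≈ 7880 cm⁴

Decompose the section into non-overlapping parts with the origin at the bottom-left of its bounding rectangle.
Bottom flange: 27 × 2.4, A = 64.8 cm², x = 13.5 cm, Ī = 3936.6 cm⁴.
Web: 1.6 × 17, A = 27.2 cm², x = 13.5 cm, Ī = 5.8027 cm⁴.
Top flange: 27 × 2.4, A = 64.8 cm², x = 13.5 cm, Ī = 3936.6 cm⁴.
By symmetry the centroid is at mid-width, x̄ = 13.5 cm.
All pieces are centred on the centroidal y-axis, so I = ΣĪ = 7 879 cm⁴.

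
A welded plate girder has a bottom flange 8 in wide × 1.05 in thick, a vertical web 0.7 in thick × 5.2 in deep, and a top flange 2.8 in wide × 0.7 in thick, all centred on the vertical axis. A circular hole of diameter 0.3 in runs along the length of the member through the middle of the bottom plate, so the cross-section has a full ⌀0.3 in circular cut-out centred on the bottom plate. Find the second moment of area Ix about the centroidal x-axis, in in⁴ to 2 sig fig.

Break the section into simple shapes (no overlaps), measuring from the bottom-left corner of the bounding box.
Bottom plate: 8 × 1.05, A = 8.4 in², y = 0.525 in, Ī = 0.7718 in⁴.
Web plate: 0.7 × 5.2, A = 3.64 in², y = 3.65 in, Ī = 8.202 in⁴.
Top plate: 2.8 × 0.7, A = 1.96 in², y = 6.6 in, Ī = 0.08003 in⁴.
Hole (subtracted): ⌀0.3, A = 0.07069 in², y = 0.525 in, Ī = 0.0003976 in⁴.
Centroid: ȳ = ΣA·y / ΣA = 2.196 in.
Transfer each piece to the centroidal x-axis using Ī + A·d² with d = y − 2.196:
  bottom plate: d = -1.671 in → contributes +24.24 in⁴
  web plate: d = 1.454 in → contributes +15.89 in⁴
  top plate: d = 4.404 in → contributes +38.09 in⁴
  hole: d = -1.671 in → contributes −0.1979 in⁴
Total I = 78.02 in⁴.

Ix ≈ 78 in⁴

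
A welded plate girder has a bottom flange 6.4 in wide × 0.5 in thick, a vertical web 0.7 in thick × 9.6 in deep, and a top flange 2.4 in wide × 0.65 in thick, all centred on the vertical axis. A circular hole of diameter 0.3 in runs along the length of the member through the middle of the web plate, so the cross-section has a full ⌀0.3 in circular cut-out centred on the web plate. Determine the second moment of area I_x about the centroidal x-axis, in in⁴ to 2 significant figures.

I_x ≈ 170 in⁴

Split into non-overlapping primitives; take the origin at the lower-left of the bounding box.
Bottom plate: 6.4 × 0.5, A = 3.2 in², y = 0.25 in, Ī = 0.06667 in⁴.
Web plate: 0.7 × 9.6, A = 6.72 in², y = 5.3 in, Ī = 51.61 in⁴.
Top plate: 2.4 × 0.65, A = 1.56 in², y = 10.43 in, Ī = 0.05493 in⁴.
Hole (subtracted): ⌀0.3, A = 0.07069 in², y = 5.3 in, Ī = 0.0003976 in⁴.
Centroid: ȳ = ΣA·y / ΣA = 4.584 in.
Transfer each piece to the centroidal x-axis using Ī + A·d² with d = y − 4.584:
  bottom plate: d = -4.334 in → contributes +60.18 in⁴
  web plate: d = 0.7156 in → contributes +55.05 in⁴
  top plate: d = 5.841 in → contributes +53.27 in⁴
  hole: d = 0.7156 in → contributes −0.0366 in⁴
Total I = 168.5 in⁴.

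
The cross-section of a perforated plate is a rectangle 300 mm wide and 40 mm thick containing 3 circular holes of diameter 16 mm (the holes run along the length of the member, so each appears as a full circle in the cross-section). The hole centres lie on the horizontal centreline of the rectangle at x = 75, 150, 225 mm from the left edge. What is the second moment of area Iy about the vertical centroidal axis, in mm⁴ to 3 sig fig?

Treat the section as a set of non-overlapping primitives; coordinates are from the bounding-box lower-left.
Plate: 300 × 40, A = 12 000 mm², x = 150 mm, Ī = 90 000 000 mm⁴.
Hole 1 (subtracted): ⌀16, A = 201.06 mm², x = 75 mm, Ī = 3 217 mm⁴.
Hole 2 (subtracted): ⌀16, A = 201.06 mm², x = 150 mm, Ī = 3 217 mm⁴.
Hole 3 (subtracted): ⌀16, A = 201.06 mm², x = 225 mm, Ī = 3 217 mm⁴.
By symmetry the centroid is at mid-width, x̄ = 150 mm.
Transfer each piece to the vertical centroidal axis using Ī + A·d² with d = x − 150:
  plate: d = 0 mm → contributes +90 000 000 mm⁴
  hole 1: d = -75 mm → contributes −1 134 190 mm⁴
  hole 2: d = 0 mm → contributes −3 217 mm⁴
  hole 3: d = 75 mm → contributes −1 134 190 mm⁴
Total I = 87 728 402 mm⁴.

Iy ≈ 8.77 × 10⁷ mm⁴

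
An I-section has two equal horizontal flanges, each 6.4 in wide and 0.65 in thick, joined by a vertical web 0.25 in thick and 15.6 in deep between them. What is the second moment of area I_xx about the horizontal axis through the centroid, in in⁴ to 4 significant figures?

Break the section into simple shapes (no overlaps), measuring from the bottom-left corner of the bounding box.
Bottom flange: 6.4 × 0.65, A = 4.16 in², y = 0.325 in, Ī = 0.146467 in⁴.
Web: 0.25 × 15.6, A = 3.9 in², y = 8.45 in, Ī = 79.092 in⁴.
Top flange: 6.4 × 0.65, A = 4.16 in², y = 16.575 in, Ī = 0.146467 in⁴.
By symmetry the centroid is at mid-height, ȳ = 8.45 in.
Transfer each piece to the horizontal axis through the centroid using Ī + A·d² with d = y − 8.45:
  bottom flange: d = -8.125 in → contributes +274.771 in⁴
  web: d = 0 in → contributes +79.092 in⁴
  top flange: d = 8.125 in → contributes +274.771 in⁴
Total I = 628.635 in⁴.

I_xx ≈ 628.6 in⁴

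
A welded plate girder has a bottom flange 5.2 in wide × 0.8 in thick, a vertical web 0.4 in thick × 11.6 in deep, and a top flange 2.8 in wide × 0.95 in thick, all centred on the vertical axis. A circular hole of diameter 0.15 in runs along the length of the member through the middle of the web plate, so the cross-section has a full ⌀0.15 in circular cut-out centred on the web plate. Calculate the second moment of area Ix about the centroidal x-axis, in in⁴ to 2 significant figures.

Treat the section as a set of non-overlapping primitives; coordinates are from the bounding-box lower-left.
Bottom plate: 5.2 × 0.8, A = 4.16 in², y = 0.4 in, Ī = 0.2219 in⁴.
Web plate: 0.4 × 11.6, A = 4.64 in², y = 6.6 in, Ī = 52.03 in⁴.
Top plate: 2.8 × 0.95, A = 2.66 in², y = 12.88 in, Ī = 0.2001 in⁴.
Hole (subtracted): ⌀0.15, A = 0.01767 in², y = 6.6 in, Ī = 0.00002485 in⁴.
Centroid: ȳ = ΣA·y / ΣA = 5.805 in.
Transfer each piece to the centroidal x-axis using Ī + A·d² with d = y − 5.805:
  bottom plate: d = -5.405 in → contributes +121.7 in⁴
  web plate: d = 0.7953 in → contributes +54.96 in⁴
  top plate: d = 7.07 in → contributes +133.2 in⁴
  hole: d = 0.7953 in → contributes −0.0112 in⁴
Total I = 309.9 in⁴.

Ix ≈ 310 in⁴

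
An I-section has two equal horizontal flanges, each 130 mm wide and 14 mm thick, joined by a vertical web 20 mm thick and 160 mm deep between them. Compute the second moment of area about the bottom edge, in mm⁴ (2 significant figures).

Split into non-overlapping primitives; take the origin at the lower-left of the bounding box.
Bottom flange: 130 × 14, A = 1 820 mm², y = 7 mm, Ī = 29 727 mm⁴.
Web: 20 × 160, A = 3 200 mm², y = 94 mm, Ī = 6 826 667 mm⁴.
Top flange: 130 × 14, A = 1 820 mm², y = 181 mm, Ī = 29 727 mm⁴.
Transfer each piece to a horizontal axis along the bottom face using Ī + A·d² with d = y − 0:
  bottom flange: d = 7 mm → contributes +118 907 mm⁴
  web: d = 94 mm → contributes +35 101 867 mm⁴
  top flange: d = 181 mm → contributes +59 654 747 mm⁴
Total I = 94 875 520 mm⁴.

I_base ≈ 9.5 × 10⁷ mm⁴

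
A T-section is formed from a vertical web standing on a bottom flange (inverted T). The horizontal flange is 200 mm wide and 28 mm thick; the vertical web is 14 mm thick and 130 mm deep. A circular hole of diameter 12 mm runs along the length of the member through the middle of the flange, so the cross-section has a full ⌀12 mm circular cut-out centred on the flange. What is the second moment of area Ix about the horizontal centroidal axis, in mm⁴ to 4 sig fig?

Break the section into simple shapes (no overlaps), measuring from the bottom-left corner of the bounding box.
Flange: 200 × 28, A = 5 600 mm², y = 14 mm, Ī = 365 867 mm⁴.
Web: 14 × 130, A = 1 820 mm², y = 93 mm, Ī = 2 563 167 mm⁴.
Hole (subtracted): ⌀12, A = 113.097 mm², y = 14 mm, Ī = 1017.88 mm⁴.
Centroid: ȳ = ΣA·y / ΣA = 33.6773 mm.
Transfer each piece to the horizontal centroidal axis using Ī + A·d² with d = y − 33.6773:
  flange: d = -19.6773 mm → contributes +2 534 162 mm⁴
  web: d = 59.3227 mm → contributes +8 968 083 mm⁴
  hole: d = -19.6773 mm → contributes −44808.7 mm⁴
Total I = 11 457 436 mm⁴.

Ix ≈ 1.146 × 10⁷ mm⁴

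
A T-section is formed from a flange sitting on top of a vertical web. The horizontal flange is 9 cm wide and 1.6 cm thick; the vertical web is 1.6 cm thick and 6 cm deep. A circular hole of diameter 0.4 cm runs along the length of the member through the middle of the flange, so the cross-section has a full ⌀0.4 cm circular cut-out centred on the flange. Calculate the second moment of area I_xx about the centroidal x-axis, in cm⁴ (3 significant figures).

I_xx ≈ 115 cm⁴

Treat the section as a set of non-overlapping primitives; coordinates are from the bounding-box lower-left.
Flange: 9 × 1.6, A = 14.4 cm², y = 6.8 cm, Ī = 3.072 cm⁴.
Web: 1.6 × 6, A = 9.6 cm², y = 3 cm, Ī = 28.8 cm⁴.
Hole (subtracted): ⌀0.4, A = 0.12566 cm², y = 6.8 cm, Ī = 0.0012566 cm⁴.
Centroid: ȳ = ΣA·y / ΣA = 5.272 cm.
Transfer each piece to the centroidal x-axis using Ī + A·d² with d = y − 5.272:
  flange: d = 1.528 cm → contributes +36.693 cm⁴
  web: d = -2.272 cm → contributes +78.355 cm⁴
  hole: d = 1.528 cm → contributes −0.29465 cm⁴
Total I = 114.75 cm⁴.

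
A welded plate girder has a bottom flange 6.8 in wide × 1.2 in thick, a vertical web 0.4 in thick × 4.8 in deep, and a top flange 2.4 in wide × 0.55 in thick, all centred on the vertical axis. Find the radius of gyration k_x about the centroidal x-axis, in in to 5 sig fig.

k_x ≈ 2.0751 in

Treat the section as a set of non-overlapping primitives; coordinates are from the bounding-box lower-left.
Bottom plate: 6.8 × 1.2, A = 8.16 in², y = 0.6 in, Ī = 0.9792 in⁴.
Web plate: 0.4 × 4.8, A = 1.92 in², y = 3.6 in, Ī = 3.6864 in⁴.
Top plate: 2.4 × 0.55, A = 1.32 in², y = 6.275 in, Ī = 0.033275 in⁴.
Centroid: ȳ = ΣA·y / ΣA = 1.762368 in.
Transfer each piece to the centroidal x-axis using Ī + A·d² with d = y − 1.762368:
  bottom plate: d = -1.162368 in → contributes +12.00418 in⁴
  web plate: d = 1.837632 in → contributes +10.17003 in⁴
  top plate: d = 4.512632 in → contributes +26.91355 in⁴
Total I = 49.08776 in⁴.
Radius of gyration: k = √(I/A) = √(49.08776 / 11.4) = 2.075077 in.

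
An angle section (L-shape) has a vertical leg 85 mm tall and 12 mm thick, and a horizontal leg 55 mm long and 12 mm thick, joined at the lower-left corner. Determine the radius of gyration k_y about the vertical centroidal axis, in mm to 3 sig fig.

k_y ≈ 15.1 mm

Decompose the section into non-overlapping parts with the origin at the bottom-left of its bounding rectangle.
Vertical leg: 12 × 85, A = 1 020 mm², x = 6 mm, Ī = 12 240 mm⁴.
Horizontal leg (remainder): 43 × 12, A = 516 mm², x = 33.5 mm, Ī = 79 507 mm⁴.
Centroid: x̄ = ΣA·x / ΣA = 15.238 mm.
Transfer each piece to the vertical centroidal axis using Ī + A·d² with d = x − 15.238:
  vertical leg: d = -9.2383 mm → contributes +99 293 mm⁴
  horizontal leg (remainder): d = 18.262 mm → contributes +251 588 mm⁴
Total I = 350 881 mm⁴.
Radius of gyration: k = √(I/A) = √(350 881 / 1 536) = 15.114 mm.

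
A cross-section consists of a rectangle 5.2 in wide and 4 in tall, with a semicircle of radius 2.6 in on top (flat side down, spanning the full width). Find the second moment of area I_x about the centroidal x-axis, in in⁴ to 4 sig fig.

I_x ≈ 100.5 in⁴

Split into non-overlapping primitives; take the origin at the lower-left of the bounding box.
Rectangular body: 5.2 × 4, A = 20.8 in², y = 2 in, Ī = 27.7333 in⁴.
Semicircular cap: semicircle r = 2.6, A = 10.6186 in², y = 5.10347 in, Ī = 5.01563 in⁴.
Centroid: ȳ = ΣA·y / ΣA = 3.04889 in.
Transfer each piece to the centroidal x-axis using Ī + A·d² with d = y − 3.04889:
  rectangular body: d = -1.04889 in → contributes +50.6167 in⁴
  semicircular cap: d = 2.05459 in → contributes +49.8402 in⁴
Total I = 100.457 in⁴.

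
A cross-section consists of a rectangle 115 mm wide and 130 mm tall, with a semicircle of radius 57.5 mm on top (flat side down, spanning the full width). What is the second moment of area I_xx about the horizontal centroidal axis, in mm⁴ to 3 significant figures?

Treat the section as a set of non-overlapping primitives; coordinates are from the bounding-box lower-left.
Rectangular body: 115 × 130, A = 14 950 mm², y = 65 mm, Ī = 21 054 583 mm⁴.
Semicircular cap: semicircle r = 57.5, A = 5193.4 mm², y = 154.4 mm, Ī = 1 199 785 mm⁴.
Centroid: ȳ = ΣA·y / ΣA = 88.05 mm.
Transfer each piece to the horizontal centroidal axis using Ī + A·d² with d = y − 88.05:
  rectangular body: d = -23.05 mm → contributes +28 997 799 mm⁴
  semicircular cap: d = 66.353 mm → contributes +24 065 353 mm⁴
Total I = 53 063 152 mm⁴.

I_xx ≈ 5.31 × 10⁷ mm⁴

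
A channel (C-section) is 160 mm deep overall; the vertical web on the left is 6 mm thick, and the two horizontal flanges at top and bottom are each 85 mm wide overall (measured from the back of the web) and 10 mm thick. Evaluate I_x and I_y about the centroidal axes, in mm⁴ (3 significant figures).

I_x ≈ 1.09 × 10⁷ mm⁴, I_y ≈ 1.90 × 10⁶ mm⁴

Decompose the section into non-overlapping parts with the origin at the bottom-left of its bounding rectangle.
Web: 6 × 160, A = 960 mm², y = 80 mm, Ī = 2 048 000 mm⁴.
Top flange (beyond web): 79 × 10, A = 790 mm², y = 155 mm, Ī = 6583.3 mm⁴.
Bottom flange (beyond web): 79 × 10, A = 790 mm², y = 5 mm, Ī = 6583.3 mm⁴.
By symmetry the centroid is at mid-height, ȳ = 80 mm.
Transfer each piece to the centroidal x-axis using Ī + A·d² with d = y − 80:
  web: d = 0 mm → contributes +2 048 000 mm⁴
  top flange (beyond web): d = 75 mm → contributes +4 450 333 mm⁴
  bottom flange (beyond web): d = -75 mm → contributes +4 450 333 mm⁴
Total I = 10 948 667 mm⁴.
For the y-axis: x̄ = 29.437 mm.
Repeating about the centroidal y-axis gives I_y = 1 903 242 mm⁴.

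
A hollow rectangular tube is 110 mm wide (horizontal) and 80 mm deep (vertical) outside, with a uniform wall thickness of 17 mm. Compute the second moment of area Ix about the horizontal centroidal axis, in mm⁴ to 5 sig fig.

Treat the section as a set of non-overlapping primitives; coordinates are from the bounding-box lower-left.
Outer rectangle: 110 × 80, A = 8 800 mm², y = 40 mm, Ī = 4 693 333 mm⁴.
Inner void (subtracted): 76 × 46, A = 3 496 mm², y = 40 mm, Ī = 616461.3 mm⁴.
By symmetry the centroid is at mid-height, ȳ = 40 mm.
All pieces are centred on the horizontal centroidal axis, so I = ΣĪ (holes subtracted) = 4 076 872 mm⁴.

Ix ≈ 4.0769 × 10⁶ mm⁴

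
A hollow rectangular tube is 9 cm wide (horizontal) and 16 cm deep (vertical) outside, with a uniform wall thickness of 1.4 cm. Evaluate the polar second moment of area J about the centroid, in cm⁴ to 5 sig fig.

J ≈ 2593.5 cm⁴

Split into non-overlapping primitives; take the origin at the lower-left of the bounding box.
Outer rectangle: 9 × 16, A = 144 cm², y = 8 cm, Ī = 3 072 cm⁴.
Inner void (subtracted): 6.2 × 13.2, A = 81.84 cm², y = 8 cm, Ī = 1188.317 cm⁴.
By symmetry the centroid is at mid-height, ȳ = 8 cm.
All pieces are centred on the centroidal x-axis, so I = ΣĪ (holes subtracted) = 1883.683 cm⁴.
Repeating about the centroidal y-axis gives I_y = 709.8392 cm⁴.
Polar second moment: J = I_x + I_y = 2593.522 cm⁴.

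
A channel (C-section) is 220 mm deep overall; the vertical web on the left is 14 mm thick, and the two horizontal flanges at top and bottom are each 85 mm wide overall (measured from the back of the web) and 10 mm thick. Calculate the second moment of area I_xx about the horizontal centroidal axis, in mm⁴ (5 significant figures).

Split into non-overlapping primitives; take the origin at the lower-left of the bounding box.
Web: 14 × 220, A = 3 080 mm², y = 110 mm, Ī = 12 422 667 mm⁴.
Top flange (beyond web): 71 × 10, A = 710 mm², y = 215 mm, Ī = 5916.667 mm⁴.
Bottom flange (beyond web): 71 × 10, A = 710 mm², y = 5 mm, Ī = 5916.667 mm⁴.
By symmetry the centroid is at mid-height, ȳ = 110 mm.
Transfer each piece to the horizontal centroidal axis using Ī + A·d² with d = y − 110:
  web: d = 0 mm → contributes +12 422 667 mm⁴
  top flange (beyond web): d = 105 mm → contributes +7 833 667 mm⁴
  bottom flange (beyond web): d = -105 mm → contributes +7 833 667 mm⁴
Total I = 28 090 000 mm⁴.

I_xx ≈ 2.8090 × 10⁷ mm⁴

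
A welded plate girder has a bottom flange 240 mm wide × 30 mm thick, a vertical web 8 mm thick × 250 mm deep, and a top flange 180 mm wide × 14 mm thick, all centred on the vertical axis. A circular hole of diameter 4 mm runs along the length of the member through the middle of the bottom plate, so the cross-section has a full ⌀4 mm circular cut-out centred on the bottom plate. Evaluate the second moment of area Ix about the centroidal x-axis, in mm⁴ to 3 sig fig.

Split into non-overlapping primitives; take the origin at the lower-left of the bounding box.
Bottom plate: 240 × 30, A = 7 200 mm², y = 15 mm, Ī = 540 000 mm⁴.
Web plate: 8 × 250, A = 2 000 mm², y = 155 mm, Ī = 10 416 667 mm⁴.
Top plate: 180 × 14, A = 2 520 mm², y = 287 mm, Ī = 41 160 mm⁴.
Hole (subtracted): ⌀4, A = 12.566 mm², y = 15 mm, Ī = 12.566 mm⁴.
Centroid: ȳ = ΣA·y / ΣA = 97.464 mm.
Transfer each piece to the centroidal x-axis using Ī + A·d² with d = y − 97.464:
  bottom plate: d = -82.464 mm → contributes +49 502 058 mm⁴
  web plate: d = 57.536 mm → contributes +17 037 485 mm⁴
  top plate: d = 189.54 mm → contributes +90 569 524 mm⁴
  hole: d = -82.464 mm → contributes −85 467 mm⁴
Total I = 157 023 599 mm⁴.

Ix ≈ 1.57 × 10⁸ mm⁴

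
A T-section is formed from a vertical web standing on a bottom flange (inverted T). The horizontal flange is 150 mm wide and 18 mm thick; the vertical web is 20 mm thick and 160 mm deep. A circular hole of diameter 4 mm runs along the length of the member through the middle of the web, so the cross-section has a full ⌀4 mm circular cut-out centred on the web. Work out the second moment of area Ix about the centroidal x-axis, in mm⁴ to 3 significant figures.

Break the section into simple shapes (no overlaps), measuring from the bottom-left corner of the bounding box.
Flange: 150 × 18, A = 2 700 mm², y = 9 mm, Ī = 72 900 mm⁴.
Web: 20 × 160, A = 3 200 mm², y = 98 mm, Ī = 6 826 667 mm⁴.
Hole (subtracted): ⌀4, A = 12.566 mm², y = 98 mm, Ī = 12.566 mm⁴.
Centroid: ȳ = ΣA·y / ΣA = 57.184 mm.
Transfer each piece to the centroidal x-axis using Ī + A·d² with d = y − 57.184:
  flange: d = -48.184 mm → contributes +6 341 550 mm⁴
  web: d = 40.816 mm → contributes +12 157 627 mm⁴
  hole: d = 40.816 mm → contributes −20 947 mm⁴
Total I = 18 478 230 mm⁴.

Ix ≈ 1.85 × 10⁷ mm⁴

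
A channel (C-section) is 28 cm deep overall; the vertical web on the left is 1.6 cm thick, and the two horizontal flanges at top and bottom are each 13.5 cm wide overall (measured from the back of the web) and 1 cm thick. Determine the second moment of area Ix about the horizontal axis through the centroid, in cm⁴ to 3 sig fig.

Ix ≈ 7270 cm⁴

Split into non-overlapping primitives; take the origin at the lower-left of the bounding box.
Web: 1.6 × 28, A = 44.8 cm², y = 14 cm, Ī = 2926.9 cm⁴.
Top flange (beyond web): 11.9 × 1, A = 11.9 cm², y = 27.5 cm, Ī = 0.99167 cm⁴.
Bottom flange (beyond web): 11.9 × 1, A = 11.9 cm², y = 0.5 cm, Ī = 0.99167 cm⁴.
By symmetry the centroid is at mid-height, ȳ = 14 cm.
Transfer each piece to the horizontal axis through the centroid using Ī + A·d² with d = y − 14:
  web: d = 0 cm → contributes +2926.9 cm⁴
  top flange (beyond web): d = 13.5 cm → contributes +2169.8 cm⁴
  bottom flange (beyond web): d = -13.5 cm → contributes +2169.8 cm⁴
Total I = 7266.5 cm⁴.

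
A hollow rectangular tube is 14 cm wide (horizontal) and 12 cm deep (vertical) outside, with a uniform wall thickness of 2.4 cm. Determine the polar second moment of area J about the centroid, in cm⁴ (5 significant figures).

J ≈ 4006.6 cm⁴

Break the section into simple shapes (no overlaps), measuring from the bottom-left corner of the bounding box.
Outer rectangle: 14 × 12, A = 168 cm², y = 6 cm, Ī = 2 016 cm⁴.
Inner void (subtracted): 9.2 × 7.2, A = 66.24 cm², y = 6 cm, Ī = 286.1568 cm⁴.
By symmetry the centroid is at mid-height, ȳ = 6 cm.
All pieces are centred on the centroidal x-axis, so I = ΣĪ (holes subtracted) = 1729.843 cm⁴.
Repeating about the centroidal y-axis gives I_y = 2276.787 cm⁴.
Polar second moment: J = I_x + I_y = 4006.63 cm⁴.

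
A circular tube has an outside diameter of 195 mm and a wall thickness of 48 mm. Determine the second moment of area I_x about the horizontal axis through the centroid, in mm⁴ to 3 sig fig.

I_x ≈ 6.63 × 10⁷ mm⁴

Break the section into simple shapes (no overlaps), measuring from the bottom-left corner of the bounding box.
Outer circle: ⌀195, A = 29 865 mm², y = 97.5 mm, Ī = 70 975 481 mm⁴.
Bore (subtracted): ⌀99, A = 7697.7 mm², y = 97.5 mm, Ī = 4 715 315 mm⁴.
By symmetry the centroid is at mid-height, ȳ = 97.5 mm.
All pieces are centred on the horizontal axis through the centroid, so I = ΣĪ (holes subtracted) = 66 260 166 mm⁴.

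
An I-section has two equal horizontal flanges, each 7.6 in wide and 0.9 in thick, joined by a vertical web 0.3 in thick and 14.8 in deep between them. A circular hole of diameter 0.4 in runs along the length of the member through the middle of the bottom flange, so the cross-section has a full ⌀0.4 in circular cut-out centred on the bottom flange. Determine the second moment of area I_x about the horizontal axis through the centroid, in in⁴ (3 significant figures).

I_x ≈ 917 in⁴

Decompose the section into non-overlapping parts with the origin at the bottom-left of its bounding rectangle.
Bottom flange: 7.6 × 0.9, A = 6.84 in², y = 0.45 in, Ī = 0.4617 in⁴.
Web: 0.3 × 14.8, A = 4.44 in², y = 8.3 in, Ī = 81.045 in⁴.
Top flange: 7.6 × 0.9, A = 6.84 in², y = 16.15 in, Ī = 0.4617 in⁴.
Hole (subtracted): ⌀0.4, A = 0.12566 in², y = 0.45 in, Ī = 0.0012566 in⁴.
Centroid: ȳ = ΣA·y / ΣA = 8.3548 in.
Transfer each piece to the horizontal axis through the centroid using Ī + A·d² with d = y − 8.3548:
  bottom flange: d = -7.9048 in → contributes +427.87 in⁴
  web: d = -0.054821 in → contributes +81.058 in⁴
  top flange: d = 7.7952 in → contributes +416.09 in⁴
  hole: d = -7.9048 in → contributes −7.8535 in⁴
Total I = 917.16 in⁴.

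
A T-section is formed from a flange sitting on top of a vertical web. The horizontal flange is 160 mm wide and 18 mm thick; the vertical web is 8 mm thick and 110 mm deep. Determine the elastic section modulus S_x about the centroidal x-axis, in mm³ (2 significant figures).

S_x ≈ 3.6 × 10⁴ mm³

Treat the section as a set of non-overlapping primitives; coordinates are from the bounding-box lower-left.
Flange: 160 × 18, A = 2 880 mm², y = 119 mm, Ī = 77 760 mm⁴.
Web: 8 × 110, A = 880 mm², y = 55 mm, Ī = 887 333 mm⁴.
Centroid: ȳ = ΣA·y / ΣA = 104 mm.
Transfer each piece to the centroidal x-axis using Ī + A·d² with d = y − 104:
  flange: d = 14.98 mm → contributes +723 923 mm⁴
  web: d = -49.02 mm → contributes +3 002 049 mm⁴
Total I = 3 725 972 mm⁴.
Extreme fibre distance c = 104 mm; S = I/c = 35 819 mm³.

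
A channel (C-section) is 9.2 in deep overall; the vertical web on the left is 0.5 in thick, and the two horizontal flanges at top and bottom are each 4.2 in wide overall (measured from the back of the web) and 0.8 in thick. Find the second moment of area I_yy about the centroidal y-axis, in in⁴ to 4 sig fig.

I_yy ≈ 18.27 in⁴

Decompose the section into non-overlapping parts with the origin at the bottom-left of its bounding rectangle.
Web: 0.5 × 9.2, A = 4.6 in², x = 0.25 in, Ī = 0.0958333 in⁴.
Top flange (beyond web): 3.7 × 0.8, A = 2.96 in², x = 2.35 in, Ī = 3.37687 in⁴.
Bottom flange (beyond web): 3.7 × 0.8, A = 2.96 in², x = 2.35 in, Ī = 3.37687 in⁴.
Centroid: x̄ = ΣA·x / ΣA = 1.43175 in.
Transfer each piece to the centroidal y-axis using Ī + A·d² with d = x − 1.43175:
  web: d = -1.18175 in → contributes +6.51988 in⁴
  top flange (beyond web): d = 0.918251 in → contributes +5.87269 in⁴
  bottom flange (beyond web): d = 0.918251 in → contributes +5.87269 in⁴
Total I = 18.2653 in⁴.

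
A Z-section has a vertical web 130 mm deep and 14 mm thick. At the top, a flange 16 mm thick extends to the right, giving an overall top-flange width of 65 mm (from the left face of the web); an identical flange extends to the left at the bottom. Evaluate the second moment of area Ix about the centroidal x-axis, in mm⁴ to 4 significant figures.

Ix ≈ 7.900 × 10⁶ mm⁴

Decompose the section into non-overlapping parts with the origin at the bottom-left of its bounding rectangle.
Web: 14 × 130, A = 1 820 mm², y = 65 mm, Ī = 2 563 167 mm⁴.
Top flange (beyond web): 51 × 16, A = 816 mm², y = 122 mm, Ī = 17 408 mm⁴.
Bottom flange (beyond web): 51 × 16, A = 816 mm², y = 8 mm, Ī = 17 408 mm⁴.
Centroid: ȳ = ΣA·y / ΣA = 65 mm.
Transfer each piece to the centroidal x-axis using Ī + A·d² with d = y − 65:
  web: d = 0 mm → contributes +2 563 167 mm⁴
  top flange (beyond web): d = 57 mm → contributes +2 668 592 mm⁴
  bottom flange (beyond web): d = -57 mm → contributes +2 668 592 mm⁴
Total I = 7 900 351 mm⁴.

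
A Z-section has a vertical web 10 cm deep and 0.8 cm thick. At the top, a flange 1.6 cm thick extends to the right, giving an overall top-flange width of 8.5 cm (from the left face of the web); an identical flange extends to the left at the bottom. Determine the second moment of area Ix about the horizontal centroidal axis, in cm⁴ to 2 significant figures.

Ix ≈ 510 cm⁴

Split into non-overlapping primitives; take the origin at the lower-left of the bounding box.
Web: 0.8 × 10, A = 8 cm², y = 5 cm, Ī = 66.67 cm⁴.
Top flange (beyond web): 7.7 × 1.6, A = 12.32 cm², y = 9.2 cm, Ī = 2.628 cm⁴.
Bottom flange (beyond web): 7.7 × 1.6, A = 12.32 cm², y = 0.8 cm, Ī = 2.628 cm⁴.
Centroid: ȳ = ΣA·y / ΣA = 5 cm.
Transfer each piece to the horizontal centroidal axis using Ī + A·d² with d = y − 5:
  web: d = 0 cm → contributes +66.67 cm⁴
  top flange (beyond web): d = 4.2 cm → contributes +220 cm⁴
  bottom flange (beyond web): d = -4.2 cm → contributes +220 cm⁴
Total I = 506.6 cm⁴.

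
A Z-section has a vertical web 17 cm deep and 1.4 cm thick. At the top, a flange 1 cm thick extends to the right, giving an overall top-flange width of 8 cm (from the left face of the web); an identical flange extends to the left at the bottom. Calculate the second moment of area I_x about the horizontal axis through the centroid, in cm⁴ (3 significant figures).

I_x ≈ 1420 cm⁴

Split into non-overlapping primitives; take the origin at the lower-left of the bounding box.
Web: 1.4 × 17, A = 23.8 cm², y = 8.5 cm, Ī = 573.18 cm⁴.
Top flange (beyond web): 6.6 × 1, A = 6.6 cm², y = 16.5 cm, Ī = 0.55 cm⁴.
Bottom flange (beyond web): 6.6 × 1, A = 6.6 cm², y = 0.5 cm, Ī = 0.55 cm⁴.
Centroid: ȳ = ΣA·y / ΣA = 8.5 cm.
Transfer each piece to the horizontal axis through the centroid using Ī + A·d² with d = y − 8.5:
  web: d = 0 cm → contributes +573.18 cm⁴
  top flange (beyond web): d = 8 cm → contributes +422.95 cm⁴
  bottom flange (beyond web): d = -8 cm → contributes +422.95 cm⁴
Total I = 1419.1 cm⁴.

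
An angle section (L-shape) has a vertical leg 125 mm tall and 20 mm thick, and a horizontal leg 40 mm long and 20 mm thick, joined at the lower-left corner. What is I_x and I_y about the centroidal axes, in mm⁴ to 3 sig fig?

I_x ≈ 4.22 × 10⁶ mm⁴, I_y ≈ 2.35 × 10⁵ mm⁴

Decompose the section into non-overlapping parts with the origin at the bottom-left of its bounding rectangle.
Vertical leg: 20 × 125, A = 2 500 mm², y = 62.5 mm, Ī = 3 255 208 mm⁴.
Horizontal leg (remainder): 20 × 20, A = 400 mm², y = 10 mm, Ī = 13 333 mm⁴.
Centroid: ȳ = ΣA·y / ΣA = 55.259 mm.
Transfer each piece to the centroidal x-axis using Ī + A·d² with d = y − 55.259:
  vertical leg: d = 7.2414 mm → contributes +3 386 302 mm⁴
  horizontal leg (remainder): d = -45.259 mm → contributes +832 670 mm⁴
Total I = 4 218 973 mm⁴.
For the y-axis: x̄ = 12.759 mm.
Repeating about the centroidal y-axis gives I_y = 234 598 mm⁴.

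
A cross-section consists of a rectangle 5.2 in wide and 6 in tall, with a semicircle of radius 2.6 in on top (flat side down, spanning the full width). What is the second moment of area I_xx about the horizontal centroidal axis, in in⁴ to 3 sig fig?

Split into non-overlapping primitives; take the origin at the lower-left of the bounding box.
Rectangular body: 5.2 × 6, A = 31.2 in², y = 3 in, Ī = 93.6 in⁴.
Semicircular cap: semicircle r = 2.6, A = 10.619 in², y = 7.1035 in, Ī = 5.0156 in⁴.
Centroid: ȳ = ΣA·y / ΣA = 4.042 in.
Transfer each piece to the horizontal centroidal axis using Ī + A·d² with d = y − 4.042:
  rectangular body: d = -1.042 in → contributes +127.47 in⁴
  semicircular cap: d = 3.0615 in → contributes +104.54 in⁴
Total I = 232.02 in⁴.

I_xx ≈ 232 in⁴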